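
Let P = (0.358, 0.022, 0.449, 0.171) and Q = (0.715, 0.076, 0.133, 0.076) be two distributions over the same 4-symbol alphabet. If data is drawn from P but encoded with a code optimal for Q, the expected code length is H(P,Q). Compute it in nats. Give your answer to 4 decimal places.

H(P,Q) = −Σ p·ln q.
  −0.358·ln(0.715) = 0.12010
  −0.022·ln(0.076) = 0.05669
  −0.449·ln(0.133) = 0.90582
  −0.171·ln(0.076) = 0.44067
H(P,Q) = 1.5233 nats.

1.5233 nats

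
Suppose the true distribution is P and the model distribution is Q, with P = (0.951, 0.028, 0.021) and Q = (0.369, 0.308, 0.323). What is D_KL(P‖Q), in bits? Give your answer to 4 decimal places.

1.1192 bits

D(P‖Q) = Σ p·log₂(p/q).
  0.951·log₂(0.951/0.369) = 1.29890
  0.028·log₂(0.028/0.308) = -0.09686
  0.021·log₂(0.021/0.323) = -0.08280
D(P‖Q) = 1.1192 bits.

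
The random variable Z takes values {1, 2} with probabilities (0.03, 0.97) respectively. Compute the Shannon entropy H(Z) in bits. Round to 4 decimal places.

0.1944 bits

H(Z) = −Σ p·log₂ p.
  −(0.03)·log₂(0.03) = 0.15177
  −(0.97)·log₂(0.97) = 0.04263
Sum: 0.15177 + 0.04263 = 0.1944 bits.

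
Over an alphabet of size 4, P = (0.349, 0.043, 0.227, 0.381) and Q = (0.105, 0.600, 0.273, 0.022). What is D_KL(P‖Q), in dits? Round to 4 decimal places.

D(P‖Q) = Σ p·log₁₀(p/q).
  0.349·log₁₀(0.349/0.105) = 0.18205
  0.043·log₁₀(0.043/0.600) = -0.04922
  0.227·log₁₀(0.227/0.273) = -0.01819
  0.381·log₁₀(0.381/0.022) = 0.47187
D(P‖Q) = 0.5865 dits.

0.5865 dits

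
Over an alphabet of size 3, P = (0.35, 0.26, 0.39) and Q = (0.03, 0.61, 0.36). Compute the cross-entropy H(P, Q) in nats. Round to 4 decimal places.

1.7543 nats

H(P,Q) = −Σ p·ln q.
  −0.35·ln(0.03) = 1.22730
  −0.26·ln(0.61) = 0.12852
  −0.39·ln(0.36) = 0.39844
H(P,Q) = 1.7543 nats.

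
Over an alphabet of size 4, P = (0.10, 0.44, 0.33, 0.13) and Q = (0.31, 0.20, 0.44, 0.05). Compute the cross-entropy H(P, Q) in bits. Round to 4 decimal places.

2.1433 bits

H(P,Q) = −Σ p·log₂ q.
  −0.10·log₂(0.31) = 0.16897
  −0.44·log₂(0.20) = 1.02165
  −0.33·log₂(0.44) = 0.39086
  −0.13·log₂(0.05) = 0.56185
H(P,Q) = 2.1433 bits.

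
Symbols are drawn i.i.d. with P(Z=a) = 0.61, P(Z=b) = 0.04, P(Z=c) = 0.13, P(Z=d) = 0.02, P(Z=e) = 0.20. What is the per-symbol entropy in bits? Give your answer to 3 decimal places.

H(Z) = −Σ p·log₂ p.
  −(0.61)·log₂(0.61) = 0.4350
  −(0.04)·log₂(0.04) = 0.1858
  −(0.13)·log₂(0.13) = 0.3826
  −(0.02)·log₂(0.02) = 0.1129
  −(0.20)·log₂(0.20) = 0.4644
Sum: 0.4350 + 0.1858 + 0.3826 + 0.1129 + 0.4644 = 1.581 bits.

1.581 bits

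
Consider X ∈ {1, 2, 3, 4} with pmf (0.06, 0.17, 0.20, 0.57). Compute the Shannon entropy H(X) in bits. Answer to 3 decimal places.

H(X) = −Σ p·log₂ p.
  −(0.06)·log₂(0.06) = 0.2435
  −(0.17)·log₂(0.17) = 0.4346
  −(0.20)·log₂(0.20) = 0.4644
  −(0.57)·log₂(0.57) = 0.4623
Sum: 0.2435 + 0.4346 + 0.4644 + 0.4623 = 1.605 bits.

1.605 bits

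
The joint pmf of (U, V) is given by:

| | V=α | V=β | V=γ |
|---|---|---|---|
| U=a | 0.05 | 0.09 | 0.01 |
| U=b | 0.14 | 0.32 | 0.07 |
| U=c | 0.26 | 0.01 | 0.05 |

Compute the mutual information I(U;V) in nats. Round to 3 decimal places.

0.190 nats

Marginals: p(U) = (0.1500, 0.5300, 0.3200), p(V) = (0.4500, 0.4200, 0.1300).
I(U;V) = H(U) + H(V) − H(U,V).
H(U) = 0.9857, H(V) = 0.9889, H(U,V) = 1.7847.
I(U;V) = 0.9857 + 0.9889 − 1.7847 = 0.190 nats.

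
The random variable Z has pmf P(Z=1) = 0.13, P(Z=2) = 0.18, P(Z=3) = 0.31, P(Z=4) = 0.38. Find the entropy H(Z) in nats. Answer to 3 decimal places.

H(Z) = −Σ p·ln p.
  −(0.13)·ln(0.13) = 0.2652
  −(0.18)·ln(0.18) = 0.3087
  −(0.31)·ln(0.31) = 0.3631
  −(0.38)·ln(0.38) = 0.3677
Sum: 0.2652 + 0.3087 + 0.3631 + 0.3677 = 1.305 nats.

1.305 nats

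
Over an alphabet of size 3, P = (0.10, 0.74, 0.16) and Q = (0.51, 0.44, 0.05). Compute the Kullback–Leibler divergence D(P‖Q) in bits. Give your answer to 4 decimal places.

D(P‖Q) = Σ p·log₂(p/q).
  0.10·log₂(0.10/0.51) = -0.23505
  0.74·log₂(0.74/0.44) = 0.55502
  0.16·log₂(0.16/0.05) = 0.26849
D(P‖Q) = 0.5885 bits.

0.5885 bits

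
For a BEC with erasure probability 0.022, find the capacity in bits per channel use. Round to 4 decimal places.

Binary erasure channel: capacity C = 1 − ε.
C = 1 − 0.022 = 0.9780 bits per channel use.

0.9780 bits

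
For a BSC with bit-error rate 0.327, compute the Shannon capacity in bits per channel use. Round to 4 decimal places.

Binary symmetric channel: C = 1 − h₂(ε) where h₂ is the binary entropy function.
h₂(0.327) = −0.327·log₂0.327 − 0.673·log₂0.673 = 0.9118.
C = 1 − 0.9118 = 0.0882 bits per channel use.

0.0882 bits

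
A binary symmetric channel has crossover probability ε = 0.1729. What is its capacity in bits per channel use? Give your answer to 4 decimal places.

0.3357 bits

Binary symmetric channel: C = 1 − h₂(ε) where h₂ is the binary entropy function.
h₂(0.1729) = −0.1729·log₂0.1729 − 0.8271·log₂0.8271 = 0.6643.
C = 1 − 0.6643 = 0.3357 bits per channel use.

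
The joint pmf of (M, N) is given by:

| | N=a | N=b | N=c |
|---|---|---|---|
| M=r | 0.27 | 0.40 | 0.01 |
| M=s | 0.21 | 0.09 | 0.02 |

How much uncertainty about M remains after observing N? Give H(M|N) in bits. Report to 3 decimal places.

0.839 bits

Chain rule: H(M|N) = H(M,N) − H(N).
Marginals: p(M) = (0.6800, 0.3200), p(N) = (0.4800, 0.4900, 0.0300).
H(M,N) = 2.0036 bits; H(N) = 1.1643 bits.
H(M|N) = 2.0036 − 1.1643 = 0.839 bits.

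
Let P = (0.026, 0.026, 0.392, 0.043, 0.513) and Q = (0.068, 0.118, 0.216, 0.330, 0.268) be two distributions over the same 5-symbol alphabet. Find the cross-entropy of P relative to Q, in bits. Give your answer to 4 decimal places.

H(P,Q) = −Σ p·log₂ q.
  −0.026·log₂(0.068) = 0.10084
  −0.026·log₂(0.118) = 0.08016
  −0.392·log₂(0.216) = 0.86667
  −0.043·log₂(0.330) = 0.06878
  −0.513·log₂(0.268) = 0.97454
H(P,Q) = 2.0910 bits.

2.0910 bits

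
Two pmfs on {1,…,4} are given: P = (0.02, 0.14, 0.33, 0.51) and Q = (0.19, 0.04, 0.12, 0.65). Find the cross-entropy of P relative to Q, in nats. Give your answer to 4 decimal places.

1.4032 nats

H(P,Q) = −Σ p·ln q.
  −0.02·ln(0.19) = 0.03321
  −0.14·ln(0.04) = 0.45064
  −0.33·ln(0.12) = 0.69969
  −0.51·ln(0.65) = 0.21970
H(P,Q) = 1.4032 nats.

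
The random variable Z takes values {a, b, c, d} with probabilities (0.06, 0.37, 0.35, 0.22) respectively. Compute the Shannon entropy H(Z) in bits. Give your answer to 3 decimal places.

H(Z) = −Σ p·log₂ p.
  −(0.06)·log₂(0.06) = 0.2435
  −(0.37)·log₂(0.37) = 0.5307
  −(0.35)·log₂(0.35) = 0.5301
  −(0.22)·log₂(0.22) = 0.4806
Sum: 0.2435 + 0.5307 + 0.5301 + 0.4806 = 1.785 bits.

1.785 bits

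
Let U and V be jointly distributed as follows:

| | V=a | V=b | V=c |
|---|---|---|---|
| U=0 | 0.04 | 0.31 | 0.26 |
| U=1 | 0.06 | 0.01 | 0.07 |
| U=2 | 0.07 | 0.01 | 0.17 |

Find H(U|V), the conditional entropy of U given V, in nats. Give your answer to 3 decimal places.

Chain rule: H(U|V) = H(U,V) − H(V).
Marginals: p(U) = (0.6100, 0.1400, 0.2500), p(V) = (0.1700, 0.3300, 0.5000).
H(U,V) = 1.7765 nats; H(V) = 1.0137 nats.
H(U|V) = 1.7765 − 1.0137 = 0.763 nats.

0.763 nats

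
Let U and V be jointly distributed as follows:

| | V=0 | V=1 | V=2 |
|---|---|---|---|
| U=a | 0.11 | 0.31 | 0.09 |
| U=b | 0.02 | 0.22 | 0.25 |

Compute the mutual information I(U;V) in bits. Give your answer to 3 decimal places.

0.117 bits

Marginals: p(U) = (0.5100, 0.4900), p(V) = (0.1300, 0.5300, 0.3400).
I(U;V) = H(U) + H(V) − H(U,V).
H(U) = 0.9997, H(V) = 1.3973, H(U,V) = 2.2802.
I(U;V) = 0.9997 + 1.3973 − 2.2802 = 0.117 bits.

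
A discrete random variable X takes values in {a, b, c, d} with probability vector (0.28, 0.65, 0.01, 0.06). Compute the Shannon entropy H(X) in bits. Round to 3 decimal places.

H(X) = −Σ p·log₂ p.
  −(0.28)·log₂(0.28) = 0.5142
  −(0.65)·log₂(0.65) = 0.4040
  −(0.01)·log₂(0.01) = 0.0664
  −(0.06)·log₂(0.06) = 0.2435
Sum: 0.5142 + 0.4040 + 0.0664 + 0.2435 = 1.228 bits.

1.228 bits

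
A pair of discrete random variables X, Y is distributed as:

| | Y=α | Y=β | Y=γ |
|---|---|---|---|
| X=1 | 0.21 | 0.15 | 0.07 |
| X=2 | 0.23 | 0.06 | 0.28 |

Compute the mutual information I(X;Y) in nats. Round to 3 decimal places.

0.078 nats

Marginals: p(X) = (0.4300, 0.5700), p(Y) = (0.4400, 0.2100, 0.3500).
I(X;Y) = Σ p(x,y)·ln[p(x,y)/(p(x)p(y))].
  (1,α): 0.21·ln(1.1099) = 0.0219
  (1,β): 0.15·ln(1.6611) = 0.0761
  (1,γ): 0.07·ln(0.4651) = -0.0536
  (2,α): 0.23·ln(0.9171) = -0.0199
  (2,β): 0.06·ln(0.5013) = -0.0414
  (2,γ): 0.28·ln(1.4035) = 0.0949
Sum = 0.078 nats.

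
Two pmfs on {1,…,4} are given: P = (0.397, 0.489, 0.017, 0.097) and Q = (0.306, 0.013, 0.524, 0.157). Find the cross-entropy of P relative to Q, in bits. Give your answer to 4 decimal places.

4.0169 bits

H(P,Q) = −Σ p·log₂ q.
  −0.397·log₂(0.306) = 0.67823
  −0.489·log₂(0.013) = 3.06375
  −0.017·log₂(0.524) = 0.01585
  −0.097·log₂(0.157) = 0.25910
H(P,Q) = 4.0169 bits.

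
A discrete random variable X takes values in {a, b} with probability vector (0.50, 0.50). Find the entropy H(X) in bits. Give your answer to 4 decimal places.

H(X) = −Σ p·log₂ p.
  −(0.50)·log₂(0.50) = 0.50000
  −(0.50)·log₂(0.50) = 0.50000
Sum: 0.50000 + 0.50000 = 1.0000 bits.

1.0000 bits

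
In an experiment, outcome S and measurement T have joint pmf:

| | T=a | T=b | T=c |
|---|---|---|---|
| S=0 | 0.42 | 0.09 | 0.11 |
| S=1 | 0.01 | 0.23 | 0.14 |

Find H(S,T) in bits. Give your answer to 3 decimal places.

H(S,T) = −Σ p(x,y)·log₂ p(x,y) over all 6 cells.
  cell (0,a): −0.42·log₂0.42 = 0.5256
  cell (0,b): −0.09·log₂0.09 = 0.3127
  cell (0,c): −0.11·log₂0.11 = 0.3503
  cell (1,a): −0.01·log₂0.01 = 0.0664
  cell (1,b): −0.23·log₂0.23 = 0.4877
  cell (1,c): −0.14·log₂0.14 = 0.3971
Sum = 2.140 bits.

2.140 bits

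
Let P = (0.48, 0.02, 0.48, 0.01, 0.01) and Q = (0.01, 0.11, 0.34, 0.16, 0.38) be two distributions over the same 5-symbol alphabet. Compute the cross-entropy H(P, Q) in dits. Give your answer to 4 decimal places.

1.2162 dits

H(P,Q) = −Σ p·log₁₀ q.
  −0.48·log₁₀(0.01) = 0.96000
  −0.02·log₁₀(0.11) = 0.01917
  −0.48·log₁₀(0.34) = 0.22489
  −0.01·log₁₀(0.16) = 0.00796
  −0.01·log₁₀(0.38) = 0.00420
H(P,Q) = 1.2162 dits.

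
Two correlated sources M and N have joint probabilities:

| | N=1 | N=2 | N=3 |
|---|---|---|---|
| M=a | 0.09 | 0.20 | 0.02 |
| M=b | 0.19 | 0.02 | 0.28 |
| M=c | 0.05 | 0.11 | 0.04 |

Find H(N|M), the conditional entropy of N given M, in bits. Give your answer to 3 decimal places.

Marginals: p(M) = (0.3100, 0.4900, 0.2000), p(N) = (0.3300, 0.3300, 0.3400).
H(N|M) = Σ p(M) · H(N|M=·).
  M=a: p=0.3100, H(N|M=a) = 1.1810
  M=b: p=0.4900, H(N|M=b) = 1.1797
  M=c: p=0.2000, H(N|M=c) = 1.4388
Weighted sum = 1.232 bits.

1.232 bits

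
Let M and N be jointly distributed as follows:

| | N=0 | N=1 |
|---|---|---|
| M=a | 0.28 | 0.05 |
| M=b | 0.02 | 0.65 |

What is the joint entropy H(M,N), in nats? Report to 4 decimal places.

0.8645 nats

H(M,N) = −Σ p(x,y)·ln p(x,y) over all 4 cells.
  cell (a,0): −0.28·ln0.28 = 0.35643
  cell (a,1): −0.05·ln0.05 = 0.14979
  cell (b,0): −0.02·ln0.02 = 0.07824
  cell (b,1): −0.65·ln0.65 = 0.28001
Sum = 0.8645 nats.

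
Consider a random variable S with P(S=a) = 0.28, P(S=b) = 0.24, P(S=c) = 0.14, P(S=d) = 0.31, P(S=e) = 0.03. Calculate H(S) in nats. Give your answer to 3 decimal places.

H(S) = −Σ p·ln p.
  −(0.28)·ln(0.28) = 0.3564
  −(0.24)·ln(0.24) = 0.3425
  −(0.14)·ln(0.14) = 0.2753
  −(0.31)·ln(0.31) = 0.3631
  −(0.03)·ln(0.03) = 0.1052
Sum: 0.3564 + 0.3425 + 0.2753 + 0.3631 + 0.1052 = 1.442 nats.

1.442 nats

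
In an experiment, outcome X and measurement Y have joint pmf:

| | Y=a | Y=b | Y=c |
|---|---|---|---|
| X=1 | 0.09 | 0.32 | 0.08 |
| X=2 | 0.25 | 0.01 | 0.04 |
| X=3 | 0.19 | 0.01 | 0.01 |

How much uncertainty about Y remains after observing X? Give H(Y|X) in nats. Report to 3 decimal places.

0.674 nats

Chain rule: H(Y|X) = H(X,Y) − H(X).
Marginals: p(X) = (0.4900, 0.3000, 0.2100), p(Y) = (0.5300, 0.3400, 0.1300).
H(X,Y) = 1.7124 nats; H(X) = 1.0385 nats.
H(Y|X) = 1.7124 − 1.0385 = 0.674 nats.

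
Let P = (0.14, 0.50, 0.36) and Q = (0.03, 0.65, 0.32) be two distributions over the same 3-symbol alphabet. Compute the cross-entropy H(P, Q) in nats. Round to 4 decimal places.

1.1165 nats

H(P,Q) = −Σ p·ln q.
  −0.14·ln(0.03) = 0.49092
  −0.50·ln(0.65) = 0.21539
  −0.36·ln(0.32) = 0.41020
H(P,Q) = 1.1165 nats.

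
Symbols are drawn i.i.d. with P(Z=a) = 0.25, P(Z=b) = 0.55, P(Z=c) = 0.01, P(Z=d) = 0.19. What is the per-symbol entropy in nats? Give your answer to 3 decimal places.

1.037 nats

H(Z) = −Σ p·ln p.
  −(0.25)·ln(0.25) = 0.3466
  −(0.55)·ln(0.55) = 0.3288
  −(0.01)·ln(0.01) = 0.0461
  −(0.19)·ln(0.19) = 0.3155
Sum: 0.3466 + 0.3288 + 0.0461 + 0.3155 = 1.037 nats.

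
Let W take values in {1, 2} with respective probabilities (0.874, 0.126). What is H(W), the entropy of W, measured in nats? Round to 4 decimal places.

H(W) = −Σ p·ln p.
  −(0.874)·ln(0.874) = 0.11771
  −(0.126)·ln(0.126) = 0.26101
Sum: 0.11771 + 0.26101 = 0.3787 nats.

0.3787 nats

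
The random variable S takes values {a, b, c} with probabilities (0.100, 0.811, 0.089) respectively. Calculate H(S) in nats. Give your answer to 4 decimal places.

H(S) = −Σ p·ln p.
  −(0.100)·ln(0.100) = 0.23026
  −(0.811)·ln(0.811) = 0.16989
  −(0.089)·ln(0.089) = 0.21530
Sum: 0.23026 + 0.16989 + 0.21530 = 0.6155 nats.

0.6155 nats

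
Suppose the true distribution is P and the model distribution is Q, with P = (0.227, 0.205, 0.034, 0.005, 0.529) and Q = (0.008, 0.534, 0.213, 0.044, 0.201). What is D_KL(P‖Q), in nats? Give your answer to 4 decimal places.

D(P‖Q) = Σ p·ln(p/q).
  0.227·ln(0.227/0.008) = 0.75943
  0.205·ln(0.205/0.534) = -0.19626
  0.034·ln(0.034/0.213) = -0.06239
  0.005·ln(0.005/0.044) = -0.01087
  0.529·ln(0.529/0.201) = 0.51190
D(P‖Q) = 1.0018 nats.

1.0018 nats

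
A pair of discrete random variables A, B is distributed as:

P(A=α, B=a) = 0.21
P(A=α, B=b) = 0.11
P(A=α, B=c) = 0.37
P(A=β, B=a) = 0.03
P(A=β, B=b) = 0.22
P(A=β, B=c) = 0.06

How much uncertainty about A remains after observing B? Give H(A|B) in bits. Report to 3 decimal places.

Chain rule: H(A|B) = H(A,B) − H(B).
Marginals: p(A) = (0.6900, 0.3100), p(B) = (0.2400, 0.3300, 0.4300).
H(A,B) = 2.2297 bits; H(B) = 1.5455 bits.
H(A|B) = 2.2297 − 1.5455 = 0.684 bits.

0.684 bits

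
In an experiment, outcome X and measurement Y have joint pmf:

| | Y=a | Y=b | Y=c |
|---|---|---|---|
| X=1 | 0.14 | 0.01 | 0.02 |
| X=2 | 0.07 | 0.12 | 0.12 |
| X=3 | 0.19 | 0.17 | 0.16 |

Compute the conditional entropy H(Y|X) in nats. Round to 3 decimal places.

Marginals: p(X) = (0.1700, 0.3100, 0.5200), p(Y) = (0.4000, 0.3000, 0.3000).
H(Y|X) = Σ p(X) · H(Y|X=·).
  X=1: p=0.1700, H(Y|X=1) = 0.5783
  X=2: p=0.3100, H(Y|X=2) = 1.0708
  X=3: p=0.5200, H(Y|X=3) = 1.0960
Weighted sum = 1.000 nats.

1.000 nats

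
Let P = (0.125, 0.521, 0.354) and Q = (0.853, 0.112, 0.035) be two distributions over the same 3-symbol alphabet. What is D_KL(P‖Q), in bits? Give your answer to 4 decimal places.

D(P‖Q) = Σ p·log₂(p/q).
  0.125·log₂(0.125/0.853) = -0.34633
  0.521·log₂(0.521/0.112) = 1.15547
  0.354·log₂(0.354/0.035) = 1.18177
D(P‖Q) = 1.9909 bits.

1.9909 bits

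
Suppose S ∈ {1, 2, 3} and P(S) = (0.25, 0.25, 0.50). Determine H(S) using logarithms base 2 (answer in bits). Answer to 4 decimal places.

1.5000 bits

H(S) = −Σ p·log₂ p.
  −(0.25)·log₂(0.25) = 0.50000
  −(0.25)·log₂(0.25) = 0.50000
  −(0.50)·log₂(0.50) = 0.50000
Sum: 0.50000 + 0.50000 + 0.50000 = 1.5000 bits.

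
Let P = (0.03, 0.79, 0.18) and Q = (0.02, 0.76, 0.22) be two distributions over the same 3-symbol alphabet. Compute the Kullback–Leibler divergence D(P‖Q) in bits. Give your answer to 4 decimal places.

D(P‖Q) = Σ p·log₂(p/q).
  0.03·log₂(0.03/0.02) = 0.01755
  0.79·log₂(0.79/0.76) = 0.04412
  0.18·log₂(0.18/0.22) = -0.05211
D(P‖Q) = 0.0096 bits.

0.0096 bits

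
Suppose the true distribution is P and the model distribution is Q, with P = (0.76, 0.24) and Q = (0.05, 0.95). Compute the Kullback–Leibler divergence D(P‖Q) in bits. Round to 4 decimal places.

D(P‖Q) = Σ p·log₂(p/q).
  0.76·log₂(0.76/0.05) = 2.98376
  0.24·log₂(0.24/0.95) = -0.47637
D(P‖Q) = 2.5074 bits.

2.5074 bits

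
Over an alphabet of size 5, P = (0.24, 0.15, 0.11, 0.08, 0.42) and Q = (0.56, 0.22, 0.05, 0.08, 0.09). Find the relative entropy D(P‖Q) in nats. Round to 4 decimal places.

D(P‖Q) = Σ p·ln(p/q).
  0.24·ln(0.24/0.56) = -0.20335
  0.15·ln(0.15/0.22) = -0.05745
  0.11·ln(0.11/0.05) = 0.08673
  0.08·ln(0.08/0.08) = 0.00000
  0.42·ln(0.42/0.09) = 0.64699
D(P‖Q) = 0.4729 nats.

0.4729 nats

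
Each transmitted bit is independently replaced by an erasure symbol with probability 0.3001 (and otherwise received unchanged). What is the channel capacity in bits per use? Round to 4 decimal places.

Binary erasure channel: capacity C = 1 − ε.
C = 1 − 0.3001 = 0.6999 bits per channel use.

0.6999 bits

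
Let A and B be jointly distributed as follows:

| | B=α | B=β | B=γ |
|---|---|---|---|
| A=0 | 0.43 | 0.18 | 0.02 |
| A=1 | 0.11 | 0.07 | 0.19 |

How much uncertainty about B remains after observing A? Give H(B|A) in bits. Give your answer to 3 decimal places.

Chain rule: H(B|A) = H(A,B) − H(A).
Marginals: p(A) = (0.6300, 0.3700), p(B) = (0.5400, 0.2500, 0.2100).
H(A,B) = 2.1558 bits; H(A) = 0.9507 bits.
H(B|A) = 2.1558 − 0.9507 = 1.205 bits.

1.205 bits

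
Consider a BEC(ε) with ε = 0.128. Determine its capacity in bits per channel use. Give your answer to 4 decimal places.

Binary erasure channel: capacity C = 1 − ε.
C = 1 − 0.128 = 0.8720 bits per channel use.

0.8720 bits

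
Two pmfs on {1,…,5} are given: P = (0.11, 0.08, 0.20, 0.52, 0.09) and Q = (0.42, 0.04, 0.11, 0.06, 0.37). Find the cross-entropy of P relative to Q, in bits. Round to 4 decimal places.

3.3858 bits

H(P,Q) = −Σ p·log₂ q.
  −0.11·log₂(0.42) = 0.13767
  −0.08·log₂(0.04) = 0.37151
  −0.20·log₂(0.11) = 0.63688
  −0.52·log₂(0.06) = 2.11062
  −0.09·log₂(0.37) = 0.12910
H(P,Q) = 3.3858 bits.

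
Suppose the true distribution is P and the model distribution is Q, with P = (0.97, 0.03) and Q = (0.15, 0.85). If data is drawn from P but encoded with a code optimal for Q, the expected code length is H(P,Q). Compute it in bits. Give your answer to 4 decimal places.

H(P,Q) = −Σ p·log₂ q.
  −0.97·log₂(0.15) = 2.65486
  −0.03·log₂(0.85) = 0.00703
H(P,Q) = 2.6619 bits.

2.6619 bits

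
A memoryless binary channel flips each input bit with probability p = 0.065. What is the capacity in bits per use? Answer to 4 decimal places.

0.6530 bits

Binary symmetric channel: C = 1 − h₂(ε) where h₂ is the binary entropy function.
h₂(0.065) = −0.065·log₂0.065 − 0.935·log₂0.935 = 0.3470.
C = 1 − 0.3470 = 0.6530 bits per channel use.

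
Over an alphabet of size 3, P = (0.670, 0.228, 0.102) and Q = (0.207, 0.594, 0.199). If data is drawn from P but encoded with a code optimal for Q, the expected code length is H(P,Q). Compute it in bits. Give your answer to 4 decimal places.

H(P,Q) = −Σ p·log₂ q.
  −0.670·log₂(0.207) = 1.52244
  −0.228·log₂(0.594) = 0.17133
  −0.102·log₂(0.199) = 0.23757
H(P,Q) = 1.9313 bits.

1.9313 bits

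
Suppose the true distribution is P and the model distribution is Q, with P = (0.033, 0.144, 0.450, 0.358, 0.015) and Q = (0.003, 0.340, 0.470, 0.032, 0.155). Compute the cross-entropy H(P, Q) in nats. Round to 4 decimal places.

H(P,Q) = −Σ p·ln q.
  −0.033·ln(0.003) = 0.19170
  −0.144·ln(0.340) = 0.15535
  −0.450·ln(0.470) = 0.33976
  −0.358·ln(0.032) = 1.23224
  −0.015·ln(0.155) = 0.02796
H(P,Q) = 1.9470 nats.

1.9470 nats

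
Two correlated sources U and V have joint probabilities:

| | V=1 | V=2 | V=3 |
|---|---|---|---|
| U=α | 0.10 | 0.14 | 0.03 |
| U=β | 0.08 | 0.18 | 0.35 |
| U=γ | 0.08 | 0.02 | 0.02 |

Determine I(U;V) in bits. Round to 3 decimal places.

Marginals: p(U) = (0.2700, 0.6100, 0.1200), p(V) = (0.2600, 0.3400, 0.4000).
I(U;V) = Σ p(x,y)·log₂[p(x,y)/(p(x)p(y))].
  (α,1): 0.10·log₂(1.4245) = 0.0510
  (α,2): 0.14·log₂(1.5251) = 0.0852
  (α,3): 0.03·log₂(0.2778) = -0.0554
  (β,1): 0.08·log₂(0.5044) = -0.0790
  (β,2): 0.18·log₂(0.8679) = -0.0368
  (β,3): 0.35·log₂(1.4344) = 0.1822
  (γ,1): 0.08·log₂(2.5641) = 0.1087
  (γ,2): 0.02·log₂(0.4902) = -0.0206
  (γ,3): 0.02·log₂(0.4167) = -0.0253
Sum = 0.210 bits.

0.210 bits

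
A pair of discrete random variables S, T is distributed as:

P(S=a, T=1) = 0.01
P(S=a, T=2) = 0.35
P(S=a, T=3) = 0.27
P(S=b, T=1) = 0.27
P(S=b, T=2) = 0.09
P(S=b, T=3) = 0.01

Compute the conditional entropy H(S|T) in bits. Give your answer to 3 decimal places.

0.446 bits

Chain rule: H(S|T) = H(S,T) − H(T).
Marginals: p(S) = (0.6300, 0.3700), p(T) = (0.2800, 0.4400, 0.2800).
H(S,T) = 1.9957 bits; H(T) = 1.5496 bits.
H(S|T) = 1.9957 − 1.5496 = 0.446 bits.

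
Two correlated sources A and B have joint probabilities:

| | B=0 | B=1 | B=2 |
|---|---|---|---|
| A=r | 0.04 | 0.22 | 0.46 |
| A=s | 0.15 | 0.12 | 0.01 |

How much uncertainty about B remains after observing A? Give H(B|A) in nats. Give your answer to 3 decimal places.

0.811 nats

Marginals: p(A) = (0.7200, 0.2800), p(B) = (0.1900, 0.3400, 0.4700).
H(B|A) = Σ p(A) · H(B|A=·).
  A=r: p=0.7200, H(B|A=r) = 0.8091
  A=s: p=0.2800, H(B|A=s) = 0.8165
Weighted sum = 0.811 nats.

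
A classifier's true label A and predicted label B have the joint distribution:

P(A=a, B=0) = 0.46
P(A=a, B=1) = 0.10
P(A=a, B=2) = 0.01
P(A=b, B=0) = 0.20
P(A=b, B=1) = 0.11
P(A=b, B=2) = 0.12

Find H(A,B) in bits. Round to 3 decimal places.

2.096 bits

H(A,B) = −Σ p(x,y)·log₂ p(x,y) over all 6 cells.
  cell (a,0): −0.46·log₂0.46 = 0.5153
  cell (a,1): −0.10·log₂0.10 = 0.3322
  cell (a,2): −0.01·log₂0.01 = 0.0664
  cell (b,0): −0.20·log₂0.20 = 0.4644
  cell (b,1): −0.11·log₂0.11 = 0.3503
  cell (b,2): −0.12·log₂0.12 = 0.3671
Sum = 2.096 bits.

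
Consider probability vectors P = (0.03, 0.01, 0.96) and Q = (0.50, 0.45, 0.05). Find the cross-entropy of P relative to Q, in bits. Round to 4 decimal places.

4.1906 bits

H(P,Q) = −Σ p·log₂ q.
  −0.03·log₂(0.50) = 0.03000
  −0.01·log₂(0.45) = 0.01152
  −0.96·log₂(0.05) = 4.14905
H(P,Q) = 4.1906 bits.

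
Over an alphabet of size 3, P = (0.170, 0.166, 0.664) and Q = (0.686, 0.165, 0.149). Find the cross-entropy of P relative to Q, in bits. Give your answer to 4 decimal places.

H(P,Q) = −Σ p·log₂ q.
  −0.170·log₂(0.686) = 0.09243
  −0.166·log₂(0.165) = 0.43151
  −0.664·log₂(0.149) = 1.82375
H(P,Q) = 2.3477 bits.

2.3477 bits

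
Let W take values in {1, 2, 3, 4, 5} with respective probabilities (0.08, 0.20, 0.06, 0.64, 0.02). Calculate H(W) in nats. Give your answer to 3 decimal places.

1.057 nats

H(W) = −Σ p·ln p.
  −(0.08)·ln(0.08) = 0.2021
  −(0.20)·ln(0.20) = 0.3219
  −(0.06)·ln(0.06) = 0.1688
  −(0.64)·ln(0.64) = 0.2856
  −(0.02)·ln(0.02) = 0.0782
Sum: 0.2021 + 0.3219 + 0.1688 + 0.2856 + 0.0782 = 1.057 nats.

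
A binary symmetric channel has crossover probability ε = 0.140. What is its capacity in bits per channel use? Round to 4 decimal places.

0.4158 bits

Binary symmetric channel: C = 1 − h₂(ε) where h₂ is the binary entropy function.
h₂(0.140) = −0.140·log₂0.140 − 0.860·log₂0.860 = 0.5842.
C = 1 − 0.5842 = 0.4158 bits per channel use.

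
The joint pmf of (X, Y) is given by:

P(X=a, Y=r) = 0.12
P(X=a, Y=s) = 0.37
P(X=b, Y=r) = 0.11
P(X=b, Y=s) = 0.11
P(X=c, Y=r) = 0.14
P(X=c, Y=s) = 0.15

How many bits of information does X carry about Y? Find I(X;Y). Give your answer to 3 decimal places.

Marginals: p(X) = (0.4900, 0.2200, 0.2900), p(Y) = (0.3700, 0.6300).
I(X;Y) = H(X) + H(Y) − H(X,Y).
H(X) = 1.5028, H(Y) = 0.9507, H(X,Y) = 2.4060.
I(X;Y) = 1.5028 + 0.9507 − 2.4060 = 0.047 bits.

0.047 bits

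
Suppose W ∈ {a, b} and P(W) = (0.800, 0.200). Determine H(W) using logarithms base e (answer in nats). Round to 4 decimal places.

H(W) = −Σ p·ln p.
  −(0.800)·ln(0.800) = 0.17851
  −(0.200)·ln(0.200) = 0.32189
Sum: 0.17851 + 0.32189 = 0.5004 nats.

0.5004 nats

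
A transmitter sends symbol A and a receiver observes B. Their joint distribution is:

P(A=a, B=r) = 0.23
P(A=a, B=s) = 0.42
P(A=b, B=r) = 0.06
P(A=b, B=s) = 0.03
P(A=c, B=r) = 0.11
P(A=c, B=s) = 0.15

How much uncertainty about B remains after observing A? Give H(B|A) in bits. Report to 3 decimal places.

Marginals: p(A) = (0.6500, 0.0900, 0.2600), p(B) = (0.4000, 0.6000).
H(B|A) = Σ p(A) · H(B|A=·).
  A=a: p=0.6500, H(B|A=a) = 0.9375
  A=b: p=0.0900, H(B|A=b) = 0.9183
  A=c: p=0.2600, H(B|A=c) = 0.9829
Weighted sum = 0.948 bits.

0.948 bits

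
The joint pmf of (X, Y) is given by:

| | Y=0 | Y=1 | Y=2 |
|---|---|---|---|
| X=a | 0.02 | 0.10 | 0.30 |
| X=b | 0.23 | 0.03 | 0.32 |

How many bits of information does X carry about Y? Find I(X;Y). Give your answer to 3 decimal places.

0.160 bits

Marginals: p(X) = (0.4200, 0.5800), p(Y) = (0.2500, 0.1300, 0.6200).
I(X;Y) = H(X) + H(Y) − H(X,Y).
H(X) = 0.9815, H(Y) = 1.3102, H(X,Y) = 2.1316.
I(X;Y) = 0.9815 + 1.3102 − 2.1316 = 0.160 bits.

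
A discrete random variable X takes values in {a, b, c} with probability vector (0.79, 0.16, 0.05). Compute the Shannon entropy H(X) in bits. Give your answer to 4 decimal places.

H(X) = −Σ p·log₂ p.
  −(0.79)·log₂(0.79) = 0.26866
  −(0.16)·log₂(0.16) = 0.42302
  −(0.05)·log₂(0.05) = 0.21610
Sum: 0.26866 + 0.42302 + 0.21610 = 0.9078 bits.

0.9078 bits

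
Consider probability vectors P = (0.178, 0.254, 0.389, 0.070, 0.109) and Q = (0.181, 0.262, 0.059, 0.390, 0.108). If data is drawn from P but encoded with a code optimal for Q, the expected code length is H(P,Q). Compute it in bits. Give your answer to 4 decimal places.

H(P,Q) = −Σ p·log₂ q.
  −0.178·log₂(0.181) = 0.43894
  −0.254·log₂(0.262) = 0.49082
  −0.389·log₂(0.059) = 1.58834
  −0.070·log₂(0.390) = 0.09509
  −0.109·log₂(0.108) = 0.34999
H(P,Q) = 2.9632 bits.

2.9632 bits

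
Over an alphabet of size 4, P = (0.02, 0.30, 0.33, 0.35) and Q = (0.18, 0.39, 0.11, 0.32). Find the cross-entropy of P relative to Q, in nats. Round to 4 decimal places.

1.4440 nats

H(P,Q) = −Σ p·ln q.
  −0.02·ln(0.18) = 0.03430
  −0.30·ln(0.39) = 0.28248
  −0.33·ln(0.11) = 0.72840
  −0.35·ln(0.32) = 0.39880
H(P,Q) = 1.4440 nats.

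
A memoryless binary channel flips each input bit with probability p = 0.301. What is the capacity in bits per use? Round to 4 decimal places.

Binary symmetric channel: C = 1 − h₂(ε) where h₂ is the binary entropy function.
h₂(0.301) = −0.301·log₂0.301 − 0.699·log₂0.699 = 0.8825.
C = 1 − 0.8825 = 0.1175 bits per channel use.

0.1175 bits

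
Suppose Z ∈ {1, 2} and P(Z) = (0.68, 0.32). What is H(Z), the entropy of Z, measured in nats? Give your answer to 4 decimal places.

0.6269 nats

H(Z) = −Σ p·ln p.
  −(0.68)·ln(0.68) = 0.26225
  −(0.32)·ln(0.32) = 0.36462
Sum: 0.26225 + 0.36462 = 0.6269 nats.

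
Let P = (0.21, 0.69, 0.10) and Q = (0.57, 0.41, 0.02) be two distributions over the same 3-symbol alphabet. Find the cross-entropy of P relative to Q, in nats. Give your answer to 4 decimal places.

H(P,Q) = −Σ p·ln q.
  −0.21·ln(0.57) = 0.11804
  −0.69·ln(0.41) = 0.61520
  −0.10·ln(0.02) = 0.39120
H(P,Q) = 1.1244 nats.

1.1244 nats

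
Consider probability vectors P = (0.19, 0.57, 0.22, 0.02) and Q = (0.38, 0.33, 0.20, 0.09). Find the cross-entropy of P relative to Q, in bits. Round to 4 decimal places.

H(P,Q) = −Σ p·log₂ q.
  −0.19·log₂(0.38) = 0.26523
  −0.57·log₂(0.33) = 0.91169
  −0.22·log₂(0.20) = 0.51082
  −0.02·log₂(0.09) = 0.06948
H(P,Q) = 1.7572 bits.

1.7572 bits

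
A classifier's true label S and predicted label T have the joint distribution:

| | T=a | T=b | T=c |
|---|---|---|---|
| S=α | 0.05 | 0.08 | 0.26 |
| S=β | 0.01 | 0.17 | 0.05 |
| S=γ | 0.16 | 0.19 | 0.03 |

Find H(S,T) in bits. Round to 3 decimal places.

2.760 bits

H(S,T) = −Σ p(x,y)·log₂ p(x,y) over all 9 cells.
  cell (α,a): −0.05·log₂0.05 = 0.2161
  cell (α,b): −0.08·log₂0.08 = 0.2915
  cell (α,c): −0.26·log₂0.26 = 0.5053
  cell (β,a): −0.01·log₂0.01 = 0.0664
  cell (β,b): −0.17·log₂0.17 = 0.4346
  cell (β,c): −0.05·log₂0.05 = 0.2161
  cell (γ,a): −0.16·log₂0.16 = 0.4230
  cell (γ,b): −0.19·log₂0.19 = 0.4552
  cell (γ,c): −0.03·log₂0.03 = 0.1518
Sum = 2.760 bits.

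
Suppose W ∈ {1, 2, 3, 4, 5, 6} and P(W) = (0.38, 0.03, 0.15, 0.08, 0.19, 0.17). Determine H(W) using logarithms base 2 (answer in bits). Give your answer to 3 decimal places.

2.274 bits

H(W) = −Σ p·log₂ p.
  −(0.38)·log₂(0.38) = 0.5305
  −(0.03)·log₂(0.03) = 0.1518
  −(0.15)·log₂(0.15) = 0.4105
  −(0.08)·log₂(0.08) = 0.2915
  −(0.19)·log₂(0.19) = 0.4552
  −(0.17)·log₂(0.17) = 0.4346
Sum: 0.5305 + 0.1518 + 0.4105 + 0.2915 + 0.4552 + 0.4346 = 2.274 bits.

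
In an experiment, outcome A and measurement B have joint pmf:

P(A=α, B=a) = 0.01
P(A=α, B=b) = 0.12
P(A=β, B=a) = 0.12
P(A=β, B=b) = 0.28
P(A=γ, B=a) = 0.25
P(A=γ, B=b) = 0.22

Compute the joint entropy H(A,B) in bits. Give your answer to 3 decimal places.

2.295 bits

H(A,B) = −Σ p(x,y)·log₂ p(x,y) over all 6 cells.
  cell (α,a): −0.01·log₂0.01 = 0.0664
  cell (α,b): −0.12·log₂0.12 = 0.3671
  cell (β,a): −0.12·log₂0.12 = 0.3671
  cell (β,b): −0.28·log₂0.28 = 0.5142
  cell (γ,a): −0.25·log₂0.25 = 0.5000
  cell (γ,b): −0.22·log₂0.22 = 0.4806
Sum = 2.295 bits.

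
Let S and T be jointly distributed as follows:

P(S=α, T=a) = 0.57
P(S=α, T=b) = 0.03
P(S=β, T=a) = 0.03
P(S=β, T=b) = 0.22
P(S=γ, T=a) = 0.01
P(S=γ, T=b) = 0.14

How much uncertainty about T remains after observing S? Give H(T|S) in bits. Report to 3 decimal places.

Marginals: p(S) = (0.6000, 0.2500, 0.1500), p(T) = (0.6100, 0.3900).
H(T|S) = Σ p(S) · H(T|S=·).
  S=α: p=0.6000, H(T|S=α) = 0.2864
  S=β: p=0.2500, H(T|S=β) = 0.5294
  S=γ: p=0.1500, H(T|S=γ) = 0.3534
Weighted sum = 0.357 bits.

0.357 bits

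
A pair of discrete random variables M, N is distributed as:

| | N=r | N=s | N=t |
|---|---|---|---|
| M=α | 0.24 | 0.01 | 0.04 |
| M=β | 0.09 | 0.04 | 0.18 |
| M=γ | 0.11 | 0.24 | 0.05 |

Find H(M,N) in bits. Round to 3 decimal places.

H(M,N) = −Σ p(x,y)·log₂ p(x,y) over all 9 cells.
  cell (α,r): −0.24·log₂0.24 = 0.4941
  cell (α,s): −0.01·log₂0.01 = 0.0664
  cell (α,t): −0.04·log₂0.04 = 0.1858
  cell (β,r): −0.09·log₂0.09 = 0.3127
  cell (β,s): −0.04·log₂0.04 = 0.1858
  cell (β,t): −0.18·log₂0.18 = 0.4453
  cell (γ,r): −0.11·log₂0.11 = 0.3503
  cell (γ,s): −0.24·log₂0.24 = 0.4941
  cell (γ,t): −0.05·log₂0.05 = 0.2161
Sum = 2.751 bits.

2.751 bits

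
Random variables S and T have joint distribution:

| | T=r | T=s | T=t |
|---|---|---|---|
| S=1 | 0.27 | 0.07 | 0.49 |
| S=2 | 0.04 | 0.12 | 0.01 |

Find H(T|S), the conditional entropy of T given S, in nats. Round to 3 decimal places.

0.863 nats

Marginals: p(S) = (0.8300, 0.1700), p(T) = (0.3100, 0.1900, 0.5000).
H(T|S) = Σ p(S) · H(T|S=·).
  S=1: p=0.8300, H(T|S=1) = 0.8850
  S=2: p=0.1700, H(T|S=2) = 0.7530
Weighted sum = 0.863 nats.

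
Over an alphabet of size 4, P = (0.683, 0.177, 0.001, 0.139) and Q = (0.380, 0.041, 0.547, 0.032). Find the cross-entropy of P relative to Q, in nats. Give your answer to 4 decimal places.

H(P,Q) = −Σ p·ln q.
  −0.683·ln(0.380) = 0.66086
  −0.177·ln(0.041) = 0.56537
  −0.001·ln(0.547) = 0.00060
  −0.139·ln(0.032) = 0.47844
H(P,Q) = 1.7053 nats.

1.7053 nats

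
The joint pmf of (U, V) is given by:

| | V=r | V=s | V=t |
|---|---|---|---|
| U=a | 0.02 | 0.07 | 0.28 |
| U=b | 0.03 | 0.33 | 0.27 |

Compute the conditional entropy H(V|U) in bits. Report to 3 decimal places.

1.135 bits

Marginals: p(U) = (0.3700, 0.6300), p(V) = (0.0500, 0.4000, 0.5500).
H(V|U) = Σ p(U) · H(V|U=·).
  U=a: p=0.3700, H(V|U=a) = 0.9863
  U=b: p=0.6300, H(V|U=b) = 1.2217
Weighted sum = 1.135 bits.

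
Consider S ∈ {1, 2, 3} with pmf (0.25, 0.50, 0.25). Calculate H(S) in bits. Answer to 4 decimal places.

1.5000 bits

H(S) = −Σ p·log₂ p.
  −(0.25)·log₂(0.25) = 0.50000
  −(0.50)·log₂(0.50) = 0.50000
  −(0.25)·log₂(0.25) = 0.50000
Sum: 0.50000 + 0.50000 + 0.50000 = 1.5000 bits.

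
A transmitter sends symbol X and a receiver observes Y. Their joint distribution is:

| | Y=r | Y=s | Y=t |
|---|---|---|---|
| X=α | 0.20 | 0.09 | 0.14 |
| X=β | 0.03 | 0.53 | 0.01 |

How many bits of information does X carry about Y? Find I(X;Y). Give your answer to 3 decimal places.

0.434 bits

Marginals: p(X) = (0.4300, 0.5700), p(Y) = (0.2300, 0.6200, 0.1500).
I(X;Y) = H(X) + H(Y) − H(X,Y).
H(X) = 0.9858, H(Y) = 1.3258, H(X,Y) = 1.8778.
I(X;Y) = 0.9858 + 1.3258 − 1.8778 = 0.434 bits.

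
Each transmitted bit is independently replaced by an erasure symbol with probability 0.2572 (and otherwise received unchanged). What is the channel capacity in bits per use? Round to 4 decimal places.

Binary erasure channel: capacity C = 1 − ε.
C = 1 − 0.2572 = 0.7428 bits per channel use.

0.7428 bits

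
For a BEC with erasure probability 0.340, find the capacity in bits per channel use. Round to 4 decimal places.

0.6600 bits

Binary erasure channel: capacity C = 1 − ε.
C = 1 − 0.340 = 0.6600 bits per channel use.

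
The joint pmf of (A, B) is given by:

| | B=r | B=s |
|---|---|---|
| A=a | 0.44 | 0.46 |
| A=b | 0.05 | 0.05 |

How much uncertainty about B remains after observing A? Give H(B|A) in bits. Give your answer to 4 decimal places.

Chain rule: H(B|A) = H(A,B) − H(A).
Marginals: p(A) = (0.9000, 0.1000), p(B) = (0.4900, 0.5100).
H(A,B) = 1.4687 bits; H(A) = 0.4690 bits.
H(B|A) = 1.4687 − 0.4690 = 0.9997 bits.

0.9997 bits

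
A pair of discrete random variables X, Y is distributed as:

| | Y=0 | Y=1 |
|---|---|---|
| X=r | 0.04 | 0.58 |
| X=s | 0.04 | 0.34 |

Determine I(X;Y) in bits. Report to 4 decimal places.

Marginals: p(X) = (0.6200, 0.3800), p(Y) = (0.0800, 0.9200).
I(X;Y) = H(X) + H(Y) − H(X,Y).
H(X) = 0.9580, H(Y) = 0.4022, H(X,Y) = 1.3565.
I(X;Y) = 0.9580 + 0.4022 − 1.3565 = 0.0037 bits.

0.0037 bits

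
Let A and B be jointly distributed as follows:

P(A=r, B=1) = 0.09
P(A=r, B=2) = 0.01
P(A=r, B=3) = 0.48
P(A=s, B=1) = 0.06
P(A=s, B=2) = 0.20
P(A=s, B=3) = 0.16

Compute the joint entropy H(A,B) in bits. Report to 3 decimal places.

2.018 bits

H(A,B) = −Σ p(x,y)·log₂ p(x,y) over all 6 cells.
  cell (r,1): −0.09·log₂0.09 = 0.3127
  cell (r,2): −0.01·log₂0.01 = 0.0664
  cell (r,3): −0.48·log₂0.48 = 0.5083
  cell (s,1): −0.06·log₂0.06 = 0.2435
  cell (s,2): −0.20·log₂0.20 = 0.4644
  cell (s,3): −0.16·log₂0.16 = 0.4230
Sum = 2.018 bits.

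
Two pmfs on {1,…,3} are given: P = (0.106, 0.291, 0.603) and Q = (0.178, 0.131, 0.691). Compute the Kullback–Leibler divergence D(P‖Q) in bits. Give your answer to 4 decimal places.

0.1373 bits

D(P‖Q) = Σ p·log₂(p/q).
  0.106·log₂(0.106/0.178) = -0.07927
  0.291·log₂(0.291/0.131) = 0.33507
  0.603·log₂(0.603/0.691) = -0.11851
D(P‖Q) = 0.1373 bits.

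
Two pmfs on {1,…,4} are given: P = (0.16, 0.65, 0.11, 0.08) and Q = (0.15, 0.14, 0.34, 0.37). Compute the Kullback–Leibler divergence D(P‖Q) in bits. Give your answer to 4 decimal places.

D(P‖Q) = Σ p·log₂(p/q).
  0.16·log₂(0.16/0.15) = 0.01490
  0.65·log₂(0.65/0.14) = 1.43976
  0.11·log₂(0.11/0.34) = -0.17908
  0.08·log₂(0.08/0.37) = -0.17676
D(P‖Q) = 1.0988 bits.

1.0988 bits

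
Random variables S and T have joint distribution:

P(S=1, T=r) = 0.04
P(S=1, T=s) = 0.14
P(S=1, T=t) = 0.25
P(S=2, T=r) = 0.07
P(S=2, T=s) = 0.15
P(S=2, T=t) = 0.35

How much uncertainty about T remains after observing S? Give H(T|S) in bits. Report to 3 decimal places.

Marginals: p(S) = (0.4300, 0.5700), p(T) = (0.1100, 0.2900, 0.6000).
H(T|S) = Σ p(S) · H(T|S=·).
  S=1: p=0.4300, H(T|S=1) = 1.3007
  S=2: p=0.5700, H(T|S=2) = 1.3104
Weighted sum = 1.306 bits.

1.306 bits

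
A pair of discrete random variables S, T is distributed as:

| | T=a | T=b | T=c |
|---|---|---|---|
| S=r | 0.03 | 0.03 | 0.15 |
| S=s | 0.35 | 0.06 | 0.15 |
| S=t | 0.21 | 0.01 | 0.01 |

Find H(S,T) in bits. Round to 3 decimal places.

2.504 bits

H(S,T) = −Σ p(x,y)·log₂ p(x,y) over all 9 cells.
  cell (r,a): −0.03·log₂0.03 = 0.1518
  cell (r,b): −0.03·log₂0.03 = 0.1518
  cell (r,c): −0.15·log₂0.15 = 0.4105
  cell (s,a): −0.35·log₂0.35 = 0.5301
  cell (s,b): −0.06·log₂0.06 = 0.2435
  cell (s,c): −0.15·log₂0.15 = 0.4105
  cell (t,a): −0.21·log₂0.21 = 0.4728
  cell (t,b): −0.01·log₂0.01 = 0.0664
  cell (t,c): −0.01·log₂0.01 = 0.0664
Sum = 2.504 bits.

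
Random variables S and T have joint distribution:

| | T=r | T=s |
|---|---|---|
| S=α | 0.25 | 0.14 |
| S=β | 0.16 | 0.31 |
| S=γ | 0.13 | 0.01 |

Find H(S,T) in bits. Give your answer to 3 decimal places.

2.293 bits

H(S,T) = −Σ p(x,y)·log₂ p(x,y) over all 6 cells.
  cell (α,r): −0.25·log₂0.25 = 0.5000
  cell (α,s): −0.14·log₂0.14 = 0.3971
  cell (β,r): −0.16·log₂0.16 = 0.4230
  cell (β,s): −0.31·log₂0.31 = 0.5238
  cell (γ,r): −0.13·log₂0.13 = 0.3826
  cell (γ,s): −0.01·log₂0.01 = 0.0664
Sum = 2.293 bits.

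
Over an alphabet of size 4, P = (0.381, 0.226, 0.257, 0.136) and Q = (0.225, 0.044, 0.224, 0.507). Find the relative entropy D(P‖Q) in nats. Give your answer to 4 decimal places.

D(P‖Q) = Σ p·ln(p/q).
  0.381·ln(0.381/0.225) = 0.20067
  0.226·ln(0.226/0.044) = 0.36981
  0.257·ln(0.257/0.224) = 0.03532
  0.136·ln(0.136/0.507) = -0.17896
D(P‖Q) = 0.4268 nats.

0.4268 nats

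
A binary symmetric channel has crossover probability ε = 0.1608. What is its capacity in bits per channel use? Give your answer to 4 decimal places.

0.3638 bits

Binary symmetric channel: C = 1 − h₂(ε) where h₂ is the binary entropy function.
h₂(0.1608) = −0.1608·log₂0.1608 − 0.8392·log₂0.8392 = 0.6362.
C = 1 − 0.6362 = 0.3638 bits per channel use.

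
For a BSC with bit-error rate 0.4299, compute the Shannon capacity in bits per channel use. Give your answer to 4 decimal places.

Binary symmetric channel: C = 1 − h₂(ε) where h₂ is the binary entropy function.
h₂(0.4299) = −0.4299·log₂0.4299 − 0.5701·log₂0.5701 = 0.9858.
C = 1 − 0.9858 = 0.0142 bits per channel use.

0.0142 bits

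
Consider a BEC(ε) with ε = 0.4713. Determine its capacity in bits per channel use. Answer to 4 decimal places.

Binary erasure channel: capacity C = 1 − ε.
C = 1 − 0.4713 = 0.5287 bits per channel use.

0.5287 bits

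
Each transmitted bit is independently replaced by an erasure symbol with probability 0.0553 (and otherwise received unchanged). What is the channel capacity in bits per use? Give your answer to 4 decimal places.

0.9447 bits

Binary erasure channel: capacity C = 1 − ε.
C = 1 − 0.0553 = 0.9447 bits per channel use.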